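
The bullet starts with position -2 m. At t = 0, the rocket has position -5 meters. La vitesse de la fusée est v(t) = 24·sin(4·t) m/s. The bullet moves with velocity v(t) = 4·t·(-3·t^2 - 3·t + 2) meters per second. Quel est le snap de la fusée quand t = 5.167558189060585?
En partant de la vitesse v(t) = 24·sin(4·t), nous prenons 3 dérivées. En dérivant la vitesse, nous obtenons l'accélération: a(t) = 96·cos(4·t). En dérivant l'accélération, nous obtenons le jerk: j(t) = -384·sin(4·t). En dérivant le jerk, nous obtenons le snap: s(t) = -1536·cos(4·t). Nous avons le snap s(t) = -1536·cos(4·t). En substituant t = 5.167558189060585: s(5.167558189060585) = 379.834644659656.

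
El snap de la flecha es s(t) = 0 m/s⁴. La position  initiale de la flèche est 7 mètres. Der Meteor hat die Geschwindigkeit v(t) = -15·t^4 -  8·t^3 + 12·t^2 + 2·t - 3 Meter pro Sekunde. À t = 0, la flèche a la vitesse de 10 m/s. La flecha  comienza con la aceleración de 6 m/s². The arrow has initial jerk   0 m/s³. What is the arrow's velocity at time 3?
We need to integrate our snap equation s(t) = 0 3 times. The integral of snap is jerk. Using j(0) = 0, we get j(t) = 0. The antiderivative of jerk, with a(0) = 6, gives acceleration: a(t) = 6. The antiderivative of acceleration, with v(0) = 10, gives velocity: v(t) = 6·t + 10. Using v(t) = 6·t + 10 and substituting t = 3, we find v = 28.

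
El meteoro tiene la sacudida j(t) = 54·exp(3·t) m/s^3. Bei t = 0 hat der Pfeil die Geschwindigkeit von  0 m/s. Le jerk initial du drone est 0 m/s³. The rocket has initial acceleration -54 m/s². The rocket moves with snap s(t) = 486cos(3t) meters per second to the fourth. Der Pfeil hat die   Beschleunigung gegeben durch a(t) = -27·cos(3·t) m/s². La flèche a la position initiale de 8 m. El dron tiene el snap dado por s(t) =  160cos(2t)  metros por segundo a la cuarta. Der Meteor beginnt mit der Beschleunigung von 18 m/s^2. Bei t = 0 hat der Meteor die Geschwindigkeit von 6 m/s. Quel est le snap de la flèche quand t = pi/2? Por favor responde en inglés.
To solve this, we need to take 2 derivatives of our acceleration equation a(t) = -27·cos(3·t). Taking d/dt of a(t), we find j(t) = 81·sin(3·t). The derivative of jerk gives snap: s(t) = 243·cos(3·t). We have snap s(t) = 243·cos(3·t). Substituting t = pi/2: s(pi/2) = 0.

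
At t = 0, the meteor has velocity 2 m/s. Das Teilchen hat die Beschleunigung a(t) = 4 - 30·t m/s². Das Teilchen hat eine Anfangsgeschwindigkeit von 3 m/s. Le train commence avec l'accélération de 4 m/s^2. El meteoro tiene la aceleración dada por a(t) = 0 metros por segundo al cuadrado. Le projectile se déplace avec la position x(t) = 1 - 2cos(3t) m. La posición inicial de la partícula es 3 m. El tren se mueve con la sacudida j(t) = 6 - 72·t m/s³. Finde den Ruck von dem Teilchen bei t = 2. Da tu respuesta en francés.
En partant de l'accélération a(t) = 4 - 30·t, nous prenons 1 dérivée. La dérivée de l'accélération donne le jerk: j(t) = -30. De l'équation du jerk j(t) = -30, nous substituons t = 2 pour obtenir j = -30.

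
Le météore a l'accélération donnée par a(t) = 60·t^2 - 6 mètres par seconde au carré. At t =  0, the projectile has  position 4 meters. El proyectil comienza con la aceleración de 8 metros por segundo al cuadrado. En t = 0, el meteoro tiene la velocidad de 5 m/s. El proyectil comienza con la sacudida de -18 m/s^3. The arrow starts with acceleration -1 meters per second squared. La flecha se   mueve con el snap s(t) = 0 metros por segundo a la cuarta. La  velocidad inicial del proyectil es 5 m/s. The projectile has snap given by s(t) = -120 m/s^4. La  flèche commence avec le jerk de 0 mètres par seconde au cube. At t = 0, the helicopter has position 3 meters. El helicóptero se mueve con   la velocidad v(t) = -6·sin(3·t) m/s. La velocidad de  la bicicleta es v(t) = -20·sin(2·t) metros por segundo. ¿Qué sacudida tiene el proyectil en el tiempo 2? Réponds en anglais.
Starting from snap s(t) = -120, we take 1 integral. The antiderivative of snap is jerk. Using j(0) = -18, we get j(t) = -120·t - 18. From the given jerk equation j(t) = -120·t - 18, we substitute t = 2 to get j = -258.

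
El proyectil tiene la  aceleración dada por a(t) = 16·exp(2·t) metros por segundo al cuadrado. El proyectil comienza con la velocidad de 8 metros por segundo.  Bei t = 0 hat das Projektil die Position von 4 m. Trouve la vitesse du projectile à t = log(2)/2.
En partant de l'accélération a(t) = 16·exp(2·t), nous prenons 1 primitive. L'intégrale de l'accélération est la vitesse. En utilisant v(0) = 8, nous obtenons v(t) = 8·exp(2·t). En utilisant v(t) = 8·exp(2·t) et en substituant t = log(2)/2, nous trouvons v = 16.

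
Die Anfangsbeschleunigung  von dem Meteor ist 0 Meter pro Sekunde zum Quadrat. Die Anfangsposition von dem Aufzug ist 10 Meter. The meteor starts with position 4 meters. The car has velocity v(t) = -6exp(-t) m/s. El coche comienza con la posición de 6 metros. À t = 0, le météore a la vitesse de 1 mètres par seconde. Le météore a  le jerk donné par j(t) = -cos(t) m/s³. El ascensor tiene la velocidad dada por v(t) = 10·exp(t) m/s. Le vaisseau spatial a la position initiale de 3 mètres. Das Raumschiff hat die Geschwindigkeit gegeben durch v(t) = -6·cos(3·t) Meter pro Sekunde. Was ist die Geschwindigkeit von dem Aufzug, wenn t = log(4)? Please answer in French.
En utilisant v(t) = 10·exp(t) et en substituant t = log(4), nous trouvons v = 40.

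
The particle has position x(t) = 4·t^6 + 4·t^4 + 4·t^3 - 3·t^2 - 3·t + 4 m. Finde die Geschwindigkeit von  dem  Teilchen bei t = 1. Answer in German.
Wir müssen unsere Gleichung für die Position x(t) = 4·t^6 + 4·t^4 + 4·t^3 - 3·t^2 - 3·t + 4 1-mal ableiten. Mit d/dt von x(t) finden wir v(t) = 24·t^5 + 16·t^3 + 12·t^2 - 6·t - 3. Wir haben die Geschwindigkeit v(t) = 24·t^5 + 16·t^3 + 12·t^2 - 6·t - 3. Durch Einsetzen von t = 1: v(1) = 43.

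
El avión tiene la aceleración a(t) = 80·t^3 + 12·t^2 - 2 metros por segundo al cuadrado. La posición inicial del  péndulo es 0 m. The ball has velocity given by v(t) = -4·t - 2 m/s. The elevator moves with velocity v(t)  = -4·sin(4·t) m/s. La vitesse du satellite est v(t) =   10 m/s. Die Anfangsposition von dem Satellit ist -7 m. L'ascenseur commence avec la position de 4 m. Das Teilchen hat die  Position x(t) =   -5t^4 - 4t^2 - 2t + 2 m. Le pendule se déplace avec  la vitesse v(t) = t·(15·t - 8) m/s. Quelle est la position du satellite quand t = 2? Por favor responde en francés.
En partant de la vitesse v(t) = 10, nous prenons 1 intégrale. La primitive de la vitesse, avec x(0) = -7, donne la position: x(t) = 10·t - 7. De l'équation de la position x(t) = 10·t - 7, nous substituons t = 2 pour obtenir x = 13.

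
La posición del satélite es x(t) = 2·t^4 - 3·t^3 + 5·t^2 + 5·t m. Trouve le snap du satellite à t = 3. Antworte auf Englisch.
To solve this, we need to take 4 derivatives of our position equation x(t) = 2·t^4 - 3·t^3 + 5·t^2 + 5·t. The derivative of position gives velocity: v(t) = 8·t^3 - 9·t^2 + 10·t + 5. Taking d/dt of v(t), we find a(t) = 24·t^2 - 18·t + 10. Differentiating acceleration, we get jerk: j(t) = 48·t - 18. Differentiating jerk, we get snap: s(t) = 48. We have snap s(t) = 48. Substituting t = 3: s(3) = 48.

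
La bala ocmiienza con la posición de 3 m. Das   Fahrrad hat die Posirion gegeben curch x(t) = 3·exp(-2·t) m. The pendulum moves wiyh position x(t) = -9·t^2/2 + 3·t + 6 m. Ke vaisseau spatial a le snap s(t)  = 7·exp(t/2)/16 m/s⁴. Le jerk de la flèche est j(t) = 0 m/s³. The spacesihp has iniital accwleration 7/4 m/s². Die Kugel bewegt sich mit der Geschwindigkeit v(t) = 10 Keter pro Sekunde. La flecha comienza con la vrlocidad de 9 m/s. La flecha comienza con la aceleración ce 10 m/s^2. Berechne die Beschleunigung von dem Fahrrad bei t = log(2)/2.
Um dies zu lösen, müssen wir 2 Ableitungen unserer Gleichung für die Position x(t) = 3·exp(-2·t) nehmen. Die Ableitung von der Position ergibt die Geschwindigkeit: v(t) = -6·exp(-2·t). Durch Ableiten von der Geschwindigkeit erhalten wir die Beschleunigung: a(t) = 12·exp(-2·t). Wir haben die Beschleunigung a(t) = 12·exp(-2·t). Durch Einsetzen von t = log(2)/2: a(log(2)/2) = 6.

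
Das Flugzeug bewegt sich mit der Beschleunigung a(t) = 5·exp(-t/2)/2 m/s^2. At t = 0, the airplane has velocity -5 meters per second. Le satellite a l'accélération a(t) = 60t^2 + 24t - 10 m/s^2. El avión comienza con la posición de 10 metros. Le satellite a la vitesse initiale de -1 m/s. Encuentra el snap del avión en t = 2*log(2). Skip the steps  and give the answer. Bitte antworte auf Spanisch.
s(2*log(2)) = 5/16.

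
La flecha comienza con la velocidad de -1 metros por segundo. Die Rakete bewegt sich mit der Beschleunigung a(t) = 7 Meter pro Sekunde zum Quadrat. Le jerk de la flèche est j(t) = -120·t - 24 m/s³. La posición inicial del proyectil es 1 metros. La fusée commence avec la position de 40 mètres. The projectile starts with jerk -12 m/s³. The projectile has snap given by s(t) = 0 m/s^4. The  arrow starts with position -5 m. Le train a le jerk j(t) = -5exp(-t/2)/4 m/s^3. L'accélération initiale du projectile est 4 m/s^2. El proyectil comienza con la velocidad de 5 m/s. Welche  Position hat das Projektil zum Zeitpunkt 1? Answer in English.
To solve this, we need to take 4 integrals of our snap equation s(t) = 0. Finding the integral of s(t) and using j(0) = -12: j(t) = -12. Finding the antiderivative of j(t) and using a(0) = 4: a(t) = 4 - 12·t. Taking ∫a(t)dt and applying v(0) = 5, we find v(t) = -6·t^2 + 4·t + 5. The integral of velocity, with x(0) = 1, gives position: x(t) = -2·t^3 + 2·t^2 + 5·t + 1. We have position x(t) = -2·t^3 + 2·t^2 + 5·t + 1. Substituting t = 1: x(1) = 6.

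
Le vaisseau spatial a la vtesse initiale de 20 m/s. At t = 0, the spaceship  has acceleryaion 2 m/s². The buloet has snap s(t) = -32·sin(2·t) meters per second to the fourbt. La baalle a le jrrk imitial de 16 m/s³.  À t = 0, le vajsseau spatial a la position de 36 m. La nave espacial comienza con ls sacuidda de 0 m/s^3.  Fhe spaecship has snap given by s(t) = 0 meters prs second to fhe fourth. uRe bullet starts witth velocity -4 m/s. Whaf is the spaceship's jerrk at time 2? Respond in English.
To find the answer, we compute 1 antiderivative of s(t) = 0. The antiderivative of snap is jerk. Using j(0) = 0, we get j(t) = 0. From the given jerk equation j(t) = 0, we substitute t = 2 to get j = 0.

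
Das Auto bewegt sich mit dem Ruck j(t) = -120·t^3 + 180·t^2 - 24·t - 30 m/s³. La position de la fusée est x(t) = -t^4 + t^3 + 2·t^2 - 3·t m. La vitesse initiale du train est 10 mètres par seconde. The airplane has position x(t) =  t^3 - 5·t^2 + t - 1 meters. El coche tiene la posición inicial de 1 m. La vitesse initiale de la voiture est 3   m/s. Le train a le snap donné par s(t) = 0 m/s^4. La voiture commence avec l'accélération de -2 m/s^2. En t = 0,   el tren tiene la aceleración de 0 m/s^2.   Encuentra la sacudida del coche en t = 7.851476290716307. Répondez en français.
De l'équation du jerk j(t) = -120·t^3 + 180·t^2 - 24·t - 30, nous substituons t = 7.851476290716307 pour obtenir j = -47203.3643814617.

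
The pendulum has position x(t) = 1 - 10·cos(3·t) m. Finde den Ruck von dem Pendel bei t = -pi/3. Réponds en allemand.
Um dies zu lösen, müssen wir 3 Ableitungen unserer Gleichung für die Position x(t) = 1 - 10·cos(3·t) nehmen. Die Ableitung von der Position ergibt die Geschwindigkeit: v(t) = 30·sin(3·t). Die Ableitung von der Geschwindigkeit ergibt die Beschleunigung: a(t) = 90·cos(3·t). Mit d/dt von a(t) finden wir j(t) = -270·sin(3·t). Aus der Gleichung für den Ruck j(t) = -270·sin(3·t), setzen wir t = -pi/3 ein und erhalten j = 0.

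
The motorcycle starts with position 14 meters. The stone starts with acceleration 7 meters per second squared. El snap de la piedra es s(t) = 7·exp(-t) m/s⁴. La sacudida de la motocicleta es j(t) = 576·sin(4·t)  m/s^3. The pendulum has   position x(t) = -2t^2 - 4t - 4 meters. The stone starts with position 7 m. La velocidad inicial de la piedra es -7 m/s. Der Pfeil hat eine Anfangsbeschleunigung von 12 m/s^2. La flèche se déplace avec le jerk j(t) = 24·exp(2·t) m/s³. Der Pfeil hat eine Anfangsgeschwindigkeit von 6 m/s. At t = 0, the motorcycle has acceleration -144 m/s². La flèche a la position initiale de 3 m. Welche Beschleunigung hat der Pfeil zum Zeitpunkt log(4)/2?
Wir müssen die Stammfunktion unserer Gleichung für den Ruck j(t) = 24·exp(2·t) 1-mal finden. Die Stammfunktion von dem Ruck ist die Beschleunigung. Mit a(0) = 12 erhalten wir a(t) = 12·exp(2·t). Aus der Gleichung für die Beschleunigung a(t) = 12·exp(2·t), setzen wir t = log(4)/2 ein und erhalten a = 48.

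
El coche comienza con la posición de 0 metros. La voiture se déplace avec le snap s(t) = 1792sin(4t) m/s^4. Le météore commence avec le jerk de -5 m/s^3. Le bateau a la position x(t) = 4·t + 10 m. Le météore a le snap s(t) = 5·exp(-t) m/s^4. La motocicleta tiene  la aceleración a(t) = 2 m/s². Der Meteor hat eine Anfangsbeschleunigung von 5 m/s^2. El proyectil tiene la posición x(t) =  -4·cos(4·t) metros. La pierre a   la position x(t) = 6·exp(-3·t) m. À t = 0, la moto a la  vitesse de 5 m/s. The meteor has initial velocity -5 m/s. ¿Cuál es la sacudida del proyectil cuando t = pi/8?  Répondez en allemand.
Wir müssen unsere Gleichung für die Position x(t) = -4·cos(4·t) 3-mal ableiten. Die Ableitung von der Position ergibt die Geschwindigkeit: v(t) = 16·sin(4·t). Die Ableitung von der Geschwindigkeit ergibt die Beschleunigung: a(t) = 64·cos(4·t). Mit d/dt von a(t) finden wir j(t) = -256·sin(4·t). Aus der Gleichung für den Ruck j(t) = -256·sin(4·t), setzen wir t = pi/8 ein und erhalten j = -256.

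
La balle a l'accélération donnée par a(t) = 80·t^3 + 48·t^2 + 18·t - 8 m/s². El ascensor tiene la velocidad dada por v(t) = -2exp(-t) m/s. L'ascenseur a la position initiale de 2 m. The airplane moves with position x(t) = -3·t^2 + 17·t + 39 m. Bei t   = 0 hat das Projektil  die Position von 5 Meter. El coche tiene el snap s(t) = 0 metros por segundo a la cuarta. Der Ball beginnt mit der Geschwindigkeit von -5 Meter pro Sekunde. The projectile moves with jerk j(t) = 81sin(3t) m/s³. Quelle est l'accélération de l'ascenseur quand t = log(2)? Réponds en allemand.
Um dies zu lösen, müssen wir 1 Ableitung unserer Gleichung für die Geschwindigkeit v(t) = -2·exp(-t) nehmen. Durch Ableiten von der Geschwindigkeit erhalten wir die Beschleunigung: a(t) = 2·exp(-t). Mit a(t) = 2·exp(-t) und Einsetzen von t = log(2), finden wir a = 1.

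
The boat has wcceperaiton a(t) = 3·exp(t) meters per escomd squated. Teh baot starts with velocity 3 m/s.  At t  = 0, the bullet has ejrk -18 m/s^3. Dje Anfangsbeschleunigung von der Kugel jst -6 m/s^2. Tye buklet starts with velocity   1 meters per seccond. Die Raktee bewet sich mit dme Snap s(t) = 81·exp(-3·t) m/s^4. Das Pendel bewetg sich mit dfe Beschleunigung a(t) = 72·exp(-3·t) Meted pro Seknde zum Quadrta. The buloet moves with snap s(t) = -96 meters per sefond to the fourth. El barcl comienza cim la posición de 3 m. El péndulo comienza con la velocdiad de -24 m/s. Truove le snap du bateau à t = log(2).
En partant de l'accélération a(t) = 3·exp(t), nous prenons 2 dérivées. En prenant d/dt de a(t), nous trouvons j(t) = 3·exp(t). En dérivant le jerk, nous obtenons le snap: s(t) = 3·exp(t). De l'équation du snap s(t) = 3·exp(t), nous substituons t = log(2) pour obtenir s = 6.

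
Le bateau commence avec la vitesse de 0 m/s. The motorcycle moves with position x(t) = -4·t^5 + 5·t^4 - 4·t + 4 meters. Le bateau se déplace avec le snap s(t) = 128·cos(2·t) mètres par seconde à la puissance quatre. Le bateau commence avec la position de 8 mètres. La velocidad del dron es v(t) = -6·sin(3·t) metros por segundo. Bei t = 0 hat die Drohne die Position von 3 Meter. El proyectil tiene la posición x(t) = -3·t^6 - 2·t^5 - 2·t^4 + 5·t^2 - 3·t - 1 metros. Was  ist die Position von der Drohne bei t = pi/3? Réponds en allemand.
Wir müssen unsere Gleichung für die Geschwindigkeit v(t) = -6·sin(3·t) 1-mal integrieren. Das Integral von der Geschwindigkeit, mit x(0) = 3, ergibt die Position: x(t) = 2·cos(3·t) + 1. Aus der Gleichung für die Position x(t) = 2·cos(3·t) + 1, setzen wir t = pi/3 ein und erhalten x = -1.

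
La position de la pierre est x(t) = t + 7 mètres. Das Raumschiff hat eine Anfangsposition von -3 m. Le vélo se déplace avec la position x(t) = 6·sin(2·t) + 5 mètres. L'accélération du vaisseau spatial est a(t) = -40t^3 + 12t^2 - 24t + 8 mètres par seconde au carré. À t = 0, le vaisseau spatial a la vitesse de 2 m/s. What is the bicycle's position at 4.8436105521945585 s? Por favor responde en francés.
En utilisant x(t) = 6·sin(2·t) + 5 et en substituant t = 4.8436105521945585, nous trouvons x = 3.44335512918556.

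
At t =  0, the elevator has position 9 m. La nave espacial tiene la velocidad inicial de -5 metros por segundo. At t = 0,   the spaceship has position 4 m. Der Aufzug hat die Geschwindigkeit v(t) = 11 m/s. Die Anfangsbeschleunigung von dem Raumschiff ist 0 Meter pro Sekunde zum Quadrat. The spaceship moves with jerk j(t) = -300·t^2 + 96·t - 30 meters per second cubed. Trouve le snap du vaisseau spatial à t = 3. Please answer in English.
Starting from jerk j(t) = -300·t^2 + 96·t - 30, we take 1 derivative. Differentiating jerk, we get snap: s(t) = 96 - 600·t. Using s(t) = 96 - 600·t and substituting t = 3, we find s = -1704.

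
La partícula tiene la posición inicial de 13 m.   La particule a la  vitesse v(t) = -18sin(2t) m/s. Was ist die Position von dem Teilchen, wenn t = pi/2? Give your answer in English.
To find the answer, we compute 1 antiderivative of v(t) = -18·sin(2·t). The integral of velocity is position. Using x(0) = 13, we get x(t) = 9·cos(2·t) + 4. We have position x(t) = 9·cos(2·t) + 4. Substituting t = pi/2: x(pi/2) = -5.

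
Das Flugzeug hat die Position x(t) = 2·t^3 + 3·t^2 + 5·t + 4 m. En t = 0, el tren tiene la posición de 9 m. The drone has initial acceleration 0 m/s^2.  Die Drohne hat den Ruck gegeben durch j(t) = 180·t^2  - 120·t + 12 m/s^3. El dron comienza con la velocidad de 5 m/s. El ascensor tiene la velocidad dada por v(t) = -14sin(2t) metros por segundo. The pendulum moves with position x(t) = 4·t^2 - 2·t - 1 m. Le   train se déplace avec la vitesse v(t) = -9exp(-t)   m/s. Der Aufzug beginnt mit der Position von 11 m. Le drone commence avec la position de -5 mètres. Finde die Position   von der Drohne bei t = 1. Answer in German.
Um dies zu lösen, müssen wir 3 Stammfunktionen unserer Gleichung für den Ruck j(t) = 180·t^2 - 120·t + 12 finden. Die Stammfunktion von dem Ruck ist die Beschleunigung. Mit a(0) = 0 erhalten wir a(t) = 12·t·(5·t^2 - 5·t + 1). Das Integral von der Beschleunigung, mit v(0) = 5, ergibt die Geschwindigkeit: v(t) = 15·t^4 - 20·t^3 + 6·t^2 + 5. Die Stammfunktion von der Geschwindigkeit, mit x(0) = -5, ergibt die Position: x(t) = 3·t^5 - 5·t^4 + 2·t^3 + 5·t - 5. Aus der Gleichung für die Position x(t) = 3·t^5 - 5·t^4 + 2·t^3 + 5·t - 5, setzen wir t = 1 ein und erhalten x = 0.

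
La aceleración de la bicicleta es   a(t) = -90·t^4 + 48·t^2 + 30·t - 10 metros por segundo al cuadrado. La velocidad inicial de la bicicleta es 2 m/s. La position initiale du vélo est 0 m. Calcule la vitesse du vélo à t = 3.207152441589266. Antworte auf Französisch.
Pour résoudre ceci, nous devons prendre 1 intégrale de notre équation de l'accélération a(t) = -90·t^4 + 48·t^2 + 30·t - 10. En intégrant l'accélération et en utilisant la condition initiale v(0) = 2, nous obtenons v(t) = -18·t^5 + 16·t^3 + 15·t^2 - 10·t + 2. Nous avons la vitesse v(t) = -18·t^5 + 16·t^3 + 15·t^2 - 10·t + 2. En substituant t = 3.207152441589266: v(3.207152441589266) = -5455.57177219178.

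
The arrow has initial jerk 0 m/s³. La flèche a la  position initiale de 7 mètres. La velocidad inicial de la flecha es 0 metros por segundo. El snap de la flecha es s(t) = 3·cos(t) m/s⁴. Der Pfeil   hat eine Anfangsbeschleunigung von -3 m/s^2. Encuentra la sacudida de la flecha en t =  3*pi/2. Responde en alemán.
Um dies zu lösen, müssen wir 1 Stammfunktion unserer Gleichung für den Snap s(t) = 3·cos(t) finden. Durch Integration von dem Snap und Verwendung der Anfangsbedingung j(0) = 0, erhalten wir j(t) = 3·sin(t). Wir haben den Ruck j(t) = 3·sin(t). Durch Einsetzen von t = 3*pi/2: j(3*pi/2) = -3.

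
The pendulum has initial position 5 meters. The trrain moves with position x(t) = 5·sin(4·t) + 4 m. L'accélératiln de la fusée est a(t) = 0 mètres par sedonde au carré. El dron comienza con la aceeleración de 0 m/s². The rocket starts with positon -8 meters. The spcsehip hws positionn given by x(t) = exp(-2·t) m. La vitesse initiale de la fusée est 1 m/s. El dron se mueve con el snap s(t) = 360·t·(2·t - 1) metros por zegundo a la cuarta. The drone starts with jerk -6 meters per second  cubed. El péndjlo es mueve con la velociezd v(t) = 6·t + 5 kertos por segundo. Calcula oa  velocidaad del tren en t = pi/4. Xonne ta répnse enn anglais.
To solve this, we need to take 1 derivative of our position equation x(t) = 5·sin(4·t) + 4. Differentiating position, we get velocity: v(t) = 20·cos(4·t). From the given velocity equation v(t) = 20·cos(4·t), we substitute t = pi/4 to get v = -20.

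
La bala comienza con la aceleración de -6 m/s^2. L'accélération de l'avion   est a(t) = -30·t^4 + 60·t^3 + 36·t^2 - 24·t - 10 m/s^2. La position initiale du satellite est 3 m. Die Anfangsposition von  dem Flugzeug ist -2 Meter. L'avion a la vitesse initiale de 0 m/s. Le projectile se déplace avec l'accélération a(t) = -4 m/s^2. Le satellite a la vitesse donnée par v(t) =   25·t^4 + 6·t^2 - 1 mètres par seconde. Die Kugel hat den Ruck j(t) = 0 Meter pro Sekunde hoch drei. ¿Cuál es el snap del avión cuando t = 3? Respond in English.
Starting from acceleration a(t) = -30·t^4 + 60·t^3 + 36·t^2 - 24·t - 10, we take 2 derivatives. Taking d/dt of a(t), we find j(t) = -120·t^3 + 180·t^2 + 72·t - 24. Differentiating jerk, we get snap: s(t) = -360·t^2 + 360·t + 72. Using s(t) = -360·t^2 + 360·t + 72 and substituting t = 3, we find s = -2088.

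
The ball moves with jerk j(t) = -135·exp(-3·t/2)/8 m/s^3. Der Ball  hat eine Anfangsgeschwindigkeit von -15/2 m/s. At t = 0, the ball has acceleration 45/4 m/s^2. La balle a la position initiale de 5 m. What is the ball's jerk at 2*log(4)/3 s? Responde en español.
Usando j(t) = -135·exp(-3·t/2)/8 y sustituyendo t = 2*log(4)/3, encontramos j = -135/32.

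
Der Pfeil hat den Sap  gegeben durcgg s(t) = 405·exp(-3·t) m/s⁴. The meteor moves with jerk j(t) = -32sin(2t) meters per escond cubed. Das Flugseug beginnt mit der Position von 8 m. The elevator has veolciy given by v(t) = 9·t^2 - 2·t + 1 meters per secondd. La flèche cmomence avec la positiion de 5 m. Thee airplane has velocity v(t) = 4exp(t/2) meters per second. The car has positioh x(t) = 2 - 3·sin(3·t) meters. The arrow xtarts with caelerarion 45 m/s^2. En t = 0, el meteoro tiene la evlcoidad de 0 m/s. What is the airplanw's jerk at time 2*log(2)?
Starting from velocity v(t) = 4·exp(t/2), we take 2 derivatives. Taking d/dt of v(t), we find a(t) = 2·exp(t/2). The derivative of acceleration gives jerk: j(t) = exp(t/2). We have jerk j(t) = exp(t/2). Substituting t = 2*log(2): j(2*log(2)) = 2.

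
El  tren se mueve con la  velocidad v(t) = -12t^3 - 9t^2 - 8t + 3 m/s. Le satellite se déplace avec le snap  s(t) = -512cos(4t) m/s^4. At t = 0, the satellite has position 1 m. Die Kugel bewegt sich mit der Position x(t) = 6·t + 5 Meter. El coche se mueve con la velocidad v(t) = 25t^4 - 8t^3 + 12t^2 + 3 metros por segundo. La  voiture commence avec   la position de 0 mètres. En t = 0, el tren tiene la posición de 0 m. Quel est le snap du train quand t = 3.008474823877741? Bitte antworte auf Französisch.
En partant de la vitesse v(t) = -12·t^3 - 9·t^2 - 8·t + 3, nous prenons 3 dérivées. La dérivée de la vitesse donne l'accélération: a(t) = -36·t^2 - 18·t - 8. En dérivant l'accélération, nous obtenons le jerk: j(t) = -72·t - 18. En prenant d/dt de j(t), nous trouvons s(t) = -72. De l'équation du snap s(t) = -72, nous substituons t = 3.008474823877741 pour obtenir s = -72.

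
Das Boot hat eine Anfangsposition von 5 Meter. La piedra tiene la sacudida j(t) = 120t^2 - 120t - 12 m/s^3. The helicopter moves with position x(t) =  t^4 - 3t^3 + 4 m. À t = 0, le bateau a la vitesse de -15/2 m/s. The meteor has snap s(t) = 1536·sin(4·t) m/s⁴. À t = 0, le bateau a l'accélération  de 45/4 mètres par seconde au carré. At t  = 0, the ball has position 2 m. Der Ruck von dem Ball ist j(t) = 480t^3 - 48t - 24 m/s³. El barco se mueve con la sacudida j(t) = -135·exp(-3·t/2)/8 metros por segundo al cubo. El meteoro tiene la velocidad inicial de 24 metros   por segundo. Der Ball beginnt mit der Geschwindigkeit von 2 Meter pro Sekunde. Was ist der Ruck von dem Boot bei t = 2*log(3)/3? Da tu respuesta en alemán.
Aus der Gleichung für den Ruck j(t) = -135·exp(-3·t/2)/8, setzen wir t = 2*log(3)/3 ein und erhalten j = -45/8.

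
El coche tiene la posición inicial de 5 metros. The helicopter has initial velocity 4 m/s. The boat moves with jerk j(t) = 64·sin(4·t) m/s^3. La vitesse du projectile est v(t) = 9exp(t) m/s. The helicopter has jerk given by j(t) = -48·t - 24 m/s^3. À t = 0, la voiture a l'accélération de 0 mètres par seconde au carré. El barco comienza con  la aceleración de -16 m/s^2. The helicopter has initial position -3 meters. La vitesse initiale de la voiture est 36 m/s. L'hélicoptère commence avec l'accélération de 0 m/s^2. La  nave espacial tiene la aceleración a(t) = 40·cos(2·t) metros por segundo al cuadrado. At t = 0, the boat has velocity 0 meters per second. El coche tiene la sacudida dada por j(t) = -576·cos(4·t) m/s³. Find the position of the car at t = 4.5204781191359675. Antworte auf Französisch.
Nous devons intégrer notre équation du jerk j(t) = -576·cos(4·t) 3 fois. En intégrant le jerk et en utilisant la condition initiale a(0) = 0, nous obtenons a(t) = -144·sin(4·t). La primitive de l'accélération est la vitesse. En utilisant v(0) = 36, nous obtenons v(t) = 36·cos(4·t). L'intégrale de la vitesse est la position. En utilisant x(0) = 5, nous obtenons x(t) = 9·sin(4·t) + 5. En utilisant x(t) = 9·sin(4·t) + 5 et en substituant t = 4.5204781191359675, nous trouvons x = -1.24997360143522.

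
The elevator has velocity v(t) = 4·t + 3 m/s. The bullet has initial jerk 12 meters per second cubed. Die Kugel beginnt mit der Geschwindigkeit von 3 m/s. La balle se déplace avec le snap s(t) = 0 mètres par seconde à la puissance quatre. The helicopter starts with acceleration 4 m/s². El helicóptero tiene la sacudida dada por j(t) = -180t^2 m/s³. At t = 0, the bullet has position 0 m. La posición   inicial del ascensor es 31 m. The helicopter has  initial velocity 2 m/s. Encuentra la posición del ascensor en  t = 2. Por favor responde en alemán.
Wir müssen das Integral unserer Gleichung für die Geschwindigkeit v(t) = 4·t + 3 1-mal finden. Das Integral von der Geschwindigkeit, mit x(0) = 31, ergibt die Position: x(t) = 2·t^2 + 3·t + 31. Mit x(t) = 2·t^2 + 3·t + 31 und Einsetzen von t = 2, finden wir x = 45.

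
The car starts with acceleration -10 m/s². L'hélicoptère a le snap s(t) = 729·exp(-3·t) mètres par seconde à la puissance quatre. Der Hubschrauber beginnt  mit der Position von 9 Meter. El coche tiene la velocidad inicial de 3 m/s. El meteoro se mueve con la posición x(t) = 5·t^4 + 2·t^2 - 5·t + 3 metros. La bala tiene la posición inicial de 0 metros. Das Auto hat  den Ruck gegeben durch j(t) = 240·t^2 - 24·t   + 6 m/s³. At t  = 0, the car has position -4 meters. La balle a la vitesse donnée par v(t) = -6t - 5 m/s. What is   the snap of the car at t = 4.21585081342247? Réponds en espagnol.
Para resolver esto, necesitamos tomar 1 derivada de nuestra ecuación de la sacudida j(t) = 240·t^2 - 24·t + 6. Derivando la sacudida, obtenemos el snap: s(t) = 480·t - 24. De la ecuación del snap s(t) = 480·t - 24, sustituimos t = 4.21585081342247 para obtener s = 1999.60839044279.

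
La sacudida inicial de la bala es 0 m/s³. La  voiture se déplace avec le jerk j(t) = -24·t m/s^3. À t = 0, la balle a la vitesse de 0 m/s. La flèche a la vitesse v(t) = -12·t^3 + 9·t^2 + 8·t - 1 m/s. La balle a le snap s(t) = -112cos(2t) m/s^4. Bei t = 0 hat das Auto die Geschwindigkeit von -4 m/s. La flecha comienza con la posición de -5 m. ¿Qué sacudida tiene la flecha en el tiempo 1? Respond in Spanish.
Para resolver esto, necesitamos tomar 2 derivadas de nuestra ecuación de la velocidad v(t) = -12·t^3 + 9·t^2 + 8·t - 1. La derivada de la velocidad da la aceleración: a(t) = -36·t^2 + 18·t + 8. Derivando la aceleración, obtenemos la sacudida: j(t) = 18 - 72·t. De la ecuación de la sacudida j(t) = 18 - 72·t, sustituimos t = 1 para obtener j = -54.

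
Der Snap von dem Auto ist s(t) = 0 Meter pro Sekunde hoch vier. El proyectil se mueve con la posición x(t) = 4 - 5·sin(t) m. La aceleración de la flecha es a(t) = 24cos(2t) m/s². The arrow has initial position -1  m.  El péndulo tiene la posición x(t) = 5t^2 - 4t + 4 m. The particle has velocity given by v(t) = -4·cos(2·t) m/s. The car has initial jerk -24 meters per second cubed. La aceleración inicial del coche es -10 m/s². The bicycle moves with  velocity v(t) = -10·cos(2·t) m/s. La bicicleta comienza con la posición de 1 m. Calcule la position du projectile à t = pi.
En utilisant x(t) = 4 - 5·sin(t) et en substituant t = pi, nous trouvons x = 4.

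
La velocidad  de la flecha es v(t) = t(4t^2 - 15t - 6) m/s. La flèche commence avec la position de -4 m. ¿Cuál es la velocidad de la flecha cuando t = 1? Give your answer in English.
We have velocity v(t) = t·(4·t^2 - 15·t - 6). Substituting t = 1: v(1) = -17.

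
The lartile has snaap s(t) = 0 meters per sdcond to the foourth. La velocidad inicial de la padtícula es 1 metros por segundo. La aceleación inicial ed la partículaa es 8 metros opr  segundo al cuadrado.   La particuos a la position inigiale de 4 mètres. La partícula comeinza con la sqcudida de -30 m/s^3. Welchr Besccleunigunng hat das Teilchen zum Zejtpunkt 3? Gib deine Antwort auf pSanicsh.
Para resolver esto, necesitamos tomar 2 integrales de nuestra ecuación del snap s(t) = 0. La integral del snap, con j(0) = -30, da la sacudida: j(t) = -30. La integral de la sacudida es la aceleración. Usando a(0) = 8, obtenemos a(t) = 8 - 30·t. De la ecuación de la aceleración a(t) = 8 - 30·t, sustituimos t = 3 para obtener a = -82.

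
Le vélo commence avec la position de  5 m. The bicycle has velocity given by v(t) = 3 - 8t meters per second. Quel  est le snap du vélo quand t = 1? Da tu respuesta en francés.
Nous devons dériver notre équation de la vitesse v(t) = 3 - 8·t 3 fois. En prenant d/dt de v(t), nous trouvons a(t) = -8. En dérivant l'accélération, nous obtenons le jerk: j(t) = 0. En dérivant le jerk, nous obtenons le snap: s(t) = 0. De l'équation du snap s(t) = 0, nous substituons t = 1 pour obtenir s = 0.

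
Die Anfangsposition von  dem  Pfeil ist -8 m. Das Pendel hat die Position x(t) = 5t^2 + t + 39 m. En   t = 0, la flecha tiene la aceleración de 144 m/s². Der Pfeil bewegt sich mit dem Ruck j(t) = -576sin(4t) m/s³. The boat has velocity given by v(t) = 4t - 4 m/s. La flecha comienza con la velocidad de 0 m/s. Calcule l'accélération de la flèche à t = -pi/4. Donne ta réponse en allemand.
Ausgehend von dem Ruck j(t) = -576·sin(4·t), nehmen wir 1 Integral. Das Integral von dem Ruck ist die Beschleunigung. Mit a(0) = 144 erhalten wir a(t) = 144·cos(4·t). Wir haben die Beschleunigung a(t) = 144·cos(4·t). Durch Einsetzen von t = -pi/4: a(-pi/4) = -144.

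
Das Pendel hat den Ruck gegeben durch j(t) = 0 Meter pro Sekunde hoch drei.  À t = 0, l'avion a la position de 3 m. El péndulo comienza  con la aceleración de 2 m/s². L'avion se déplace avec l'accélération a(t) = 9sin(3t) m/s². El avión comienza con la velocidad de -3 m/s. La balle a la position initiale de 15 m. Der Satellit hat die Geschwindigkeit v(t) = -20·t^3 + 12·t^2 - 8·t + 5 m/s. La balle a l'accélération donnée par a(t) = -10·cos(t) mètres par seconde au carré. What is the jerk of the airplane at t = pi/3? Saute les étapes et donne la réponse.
j(pi/3) = -27.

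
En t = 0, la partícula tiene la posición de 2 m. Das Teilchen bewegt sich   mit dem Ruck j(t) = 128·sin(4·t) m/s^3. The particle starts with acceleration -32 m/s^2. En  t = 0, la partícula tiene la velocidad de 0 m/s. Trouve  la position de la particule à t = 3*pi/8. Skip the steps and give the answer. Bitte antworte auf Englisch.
The position at t = 3*pi/8 is x = 0.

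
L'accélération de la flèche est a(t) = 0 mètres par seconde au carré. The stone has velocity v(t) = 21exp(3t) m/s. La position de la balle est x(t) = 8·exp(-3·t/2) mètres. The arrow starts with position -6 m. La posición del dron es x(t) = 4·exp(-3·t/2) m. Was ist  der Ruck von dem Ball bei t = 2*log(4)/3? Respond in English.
Starting from position x(t) = 8·exp(-3·t/2), we take 3 derivatives. Differentiating position, we get velocity: v(t) = -12·exp(-3·t/2). The derivative of velocity gives acceleration: a(t) = 18·exp(-3·t/2). Differentiating acceleration, we get jerk: j(t) = -27·exp(-3·t/2). From the given jerk equation j(t) = -27·exp(-3·t/2), we substitute t = 2*log(4)/3 to get j = -27/4.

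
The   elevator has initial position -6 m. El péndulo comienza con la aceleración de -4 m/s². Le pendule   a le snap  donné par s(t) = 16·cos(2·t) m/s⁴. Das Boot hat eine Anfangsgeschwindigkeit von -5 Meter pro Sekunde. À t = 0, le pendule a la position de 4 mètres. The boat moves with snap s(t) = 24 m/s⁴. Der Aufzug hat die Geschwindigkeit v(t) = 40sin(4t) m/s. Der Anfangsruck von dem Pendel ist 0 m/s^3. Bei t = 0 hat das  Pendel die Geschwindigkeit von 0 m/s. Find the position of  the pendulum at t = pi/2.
We must find the antiderivative of our snap equation s(t) = 16·cos(2·t) 4 times. The integral of snap is jerk. Using j(0) = 0, we get j(t) = 8·sin(2·t). Integrating jerk and using the initial condition a(0) = -4, we get a(t) = -4·cos(2·t). Integrating acceleration and using the initial condition v(0) = 0, we get v(t) = -2·sin(2·t). The integral of velocity is position. Using x(0) = 4, we get x(t) = cos(2·t) + 3. Using x(t) = cos(2·t) + 3 and substituting t = pi/2, we find x = 2.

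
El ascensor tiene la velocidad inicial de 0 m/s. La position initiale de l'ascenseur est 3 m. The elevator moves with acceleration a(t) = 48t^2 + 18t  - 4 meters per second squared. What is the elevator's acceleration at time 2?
From the given acceleration equation a(t) = 48·t^2 + 18·t - 4, we substitute t = 2 to get a = 224.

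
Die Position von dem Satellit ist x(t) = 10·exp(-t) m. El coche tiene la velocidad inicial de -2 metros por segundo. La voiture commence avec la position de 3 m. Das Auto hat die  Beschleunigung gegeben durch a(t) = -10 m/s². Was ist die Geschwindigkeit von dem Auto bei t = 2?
Ausgehend von der Beschleunigung a(t) = -10, nehmen wir 1 Integral. Die Stammfunktion von der Beschleunigung, mit v(0) = -2, ergibt die Geschwindigkeit: v(t) = -10·t - 2. Mit v(t) = -10·t - 2 und Einsetzen von t = 2, finden wir v = -22.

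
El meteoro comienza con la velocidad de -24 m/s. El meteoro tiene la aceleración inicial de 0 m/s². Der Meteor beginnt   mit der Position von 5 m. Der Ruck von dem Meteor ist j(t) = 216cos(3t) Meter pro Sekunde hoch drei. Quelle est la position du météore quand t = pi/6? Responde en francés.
Nous devons trouver la primitive de notre équation du jerk j(t) = 216·cos(3·t) 3 fois. La primitive du jerk est l'accélération. En utilisant a(0) = 0, nous obtenons a(t) = 72·sin(3·t). En prenant ∫a(t)dt et en appliquant v(0) = -24, nous trouvons v(t) = -24·cos(3·t). L'intégrale de la vitesse est la position. En utilisant x(0) = 5, nous obtenons x(t) = 5 - 8·sin(3·t). Nous avons la position x(t) = 5 - 8·sin(3·t). En substituant t = pi/6: x(pi/6) = -3.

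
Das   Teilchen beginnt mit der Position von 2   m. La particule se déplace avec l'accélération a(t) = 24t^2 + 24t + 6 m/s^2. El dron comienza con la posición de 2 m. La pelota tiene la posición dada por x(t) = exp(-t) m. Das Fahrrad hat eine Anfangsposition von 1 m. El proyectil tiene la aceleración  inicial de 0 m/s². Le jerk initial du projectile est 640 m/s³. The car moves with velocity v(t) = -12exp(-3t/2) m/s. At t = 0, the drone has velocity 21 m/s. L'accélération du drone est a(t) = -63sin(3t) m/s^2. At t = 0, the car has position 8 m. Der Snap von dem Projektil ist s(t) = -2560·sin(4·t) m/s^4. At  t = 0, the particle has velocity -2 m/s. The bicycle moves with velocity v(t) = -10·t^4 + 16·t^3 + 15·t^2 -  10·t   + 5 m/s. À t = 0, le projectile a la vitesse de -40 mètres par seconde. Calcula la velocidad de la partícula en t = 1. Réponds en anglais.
Starting from acceleration a(t) = 24·t^2 + 24·t + 6, we take 1 antiderivative. Integrating acceleration and using the initial condition v(0) = -2, we get v(t) = 8·t^3 + 12·t^2 + 6·t - 2. From the given velocity equation v(t) = 8·t^3 + 12·t^2 + 6·t - 2, we substitute t = 1 to get v = 24.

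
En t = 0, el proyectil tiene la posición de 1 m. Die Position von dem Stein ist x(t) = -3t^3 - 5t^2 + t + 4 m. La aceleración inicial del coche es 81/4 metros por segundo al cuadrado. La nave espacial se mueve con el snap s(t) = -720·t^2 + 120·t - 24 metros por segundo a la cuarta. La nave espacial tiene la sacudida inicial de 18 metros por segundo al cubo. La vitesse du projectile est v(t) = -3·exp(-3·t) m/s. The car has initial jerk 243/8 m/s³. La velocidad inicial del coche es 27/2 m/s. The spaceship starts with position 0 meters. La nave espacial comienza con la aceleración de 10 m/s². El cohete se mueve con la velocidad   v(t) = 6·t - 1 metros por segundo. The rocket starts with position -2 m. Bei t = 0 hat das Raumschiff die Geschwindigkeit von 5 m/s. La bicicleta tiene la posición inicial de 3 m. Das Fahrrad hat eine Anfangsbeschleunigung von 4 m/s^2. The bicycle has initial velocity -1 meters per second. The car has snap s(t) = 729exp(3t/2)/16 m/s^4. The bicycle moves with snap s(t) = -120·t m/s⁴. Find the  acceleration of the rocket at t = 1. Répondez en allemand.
Wir müssen unsere Gleichung für die Geschwindigkeit v(t) = 6·t - 1 1-mal ableiten. Durch Ableiten von der Geschwindigkeit erhalten wir die Beschleunigung: a(t) = 6. Aus der Gleichung für die Beschleunigung a(t) = 6, setzen wir t = 1 ein und erhalten a = 6.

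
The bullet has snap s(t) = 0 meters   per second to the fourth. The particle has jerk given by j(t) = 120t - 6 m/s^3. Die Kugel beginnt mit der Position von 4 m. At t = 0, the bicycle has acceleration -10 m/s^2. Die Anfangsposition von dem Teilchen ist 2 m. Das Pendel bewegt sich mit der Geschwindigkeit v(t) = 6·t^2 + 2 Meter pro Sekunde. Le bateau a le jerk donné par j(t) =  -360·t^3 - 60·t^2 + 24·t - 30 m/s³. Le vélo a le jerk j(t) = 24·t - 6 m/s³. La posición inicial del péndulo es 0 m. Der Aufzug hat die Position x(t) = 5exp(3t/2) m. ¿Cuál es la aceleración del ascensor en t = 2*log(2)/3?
Para resolver esto, necesitamos tomar 2 derivadas de nuestra ecuación de la posición x(t) = 5·exp(3·t/2). Tomando d/dt de x(t), encontramos v(t) = 15·exp(3·t/2)/2. Derivando la velocidad, obtenemos la aceleración: a(t) = 45·exp(3·t/2)/4. Tenemos la aceleración a(t) = 45·exp(3·t/2)/4. Sustituyendo t = 2*log(2)/3: a(2*log(2)/3) = 45/2.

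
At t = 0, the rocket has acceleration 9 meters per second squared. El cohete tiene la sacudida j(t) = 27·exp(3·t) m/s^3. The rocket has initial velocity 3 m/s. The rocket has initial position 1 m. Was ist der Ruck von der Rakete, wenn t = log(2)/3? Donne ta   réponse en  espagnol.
De la ecuación de la sacudida j(t) = 27·exp(3·t), sustituimos t = log(2)/3 para obtener j = 54.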